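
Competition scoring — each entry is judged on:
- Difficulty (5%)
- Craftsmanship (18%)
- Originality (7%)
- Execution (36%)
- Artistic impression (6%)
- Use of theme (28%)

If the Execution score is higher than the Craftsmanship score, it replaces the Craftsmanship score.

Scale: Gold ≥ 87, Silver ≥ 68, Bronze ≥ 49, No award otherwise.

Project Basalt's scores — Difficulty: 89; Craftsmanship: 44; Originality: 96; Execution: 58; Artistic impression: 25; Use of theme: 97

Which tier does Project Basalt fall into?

Execution (58) > Craftsmanship (44), so Craftsmanship counts as 58.
Weighted total:
  Difficulty 89 × 0.05 = 4.45
  Craftsmanship 58 × 0.18 = 10.44
  Originality 96 × 0.07 = 6.72
  Execution 58 × 0.36 = 20.88
  Artistic impression 25 × 0.06 = 1.5
  Use of theme 97 × 0.28 = 27.16
Sum = 71.15
71.15 is ≥ 68 and < 87 → Silver

Silver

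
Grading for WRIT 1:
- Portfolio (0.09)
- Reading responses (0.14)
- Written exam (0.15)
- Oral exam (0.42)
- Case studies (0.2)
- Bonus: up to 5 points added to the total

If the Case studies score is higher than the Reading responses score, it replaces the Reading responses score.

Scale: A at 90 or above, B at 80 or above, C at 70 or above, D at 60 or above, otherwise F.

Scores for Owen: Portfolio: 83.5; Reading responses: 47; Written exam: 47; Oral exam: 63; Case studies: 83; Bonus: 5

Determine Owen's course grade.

Case studies (83) > Reading responses (47), so Reading responses counts as 83.
Weighted total:
  Portfolio 83.5 × 0.09 = 7.515
  Reading responses 83 × 0.14 = 11.62
  Written exam 47 × 0.15 = 7.05
  Oral exam 63 × 0.42 = 26.46
  Case studies 83 × 0.2 = 16.6
Sum = 69.245
Bonus: 69.245 + 5 = 74.245
74.245 is ≥ 70 and < 80 → C

C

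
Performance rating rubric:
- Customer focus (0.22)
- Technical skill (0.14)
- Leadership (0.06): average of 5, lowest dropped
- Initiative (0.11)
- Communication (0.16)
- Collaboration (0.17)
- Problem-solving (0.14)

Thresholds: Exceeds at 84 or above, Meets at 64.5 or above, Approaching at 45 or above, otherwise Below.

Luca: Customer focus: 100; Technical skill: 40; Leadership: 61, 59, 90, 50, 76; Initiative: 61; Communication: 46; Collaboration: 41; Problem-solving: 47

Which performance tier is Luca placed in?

Approaching

Leadership: drop 50 → average of remaining 4 = 286/4 = 71.5
Weighted total:
  Customer focus 100 × 0.22 = 22
  Technical skill 40 × 0.14 = 5.6
  Leadership 71.5 × 0.06 = 4.29
  Initiative 61 × 0.11 = 6.71
  Communication 46 × 0.16 = 7.36
  Collaboration 41 × 0.17 = 6.97
  Problem-solving 47 × 0.14 = 6.58
Sum = 59.51
59.51 is ≥ 45 and < 64.5 → Approaching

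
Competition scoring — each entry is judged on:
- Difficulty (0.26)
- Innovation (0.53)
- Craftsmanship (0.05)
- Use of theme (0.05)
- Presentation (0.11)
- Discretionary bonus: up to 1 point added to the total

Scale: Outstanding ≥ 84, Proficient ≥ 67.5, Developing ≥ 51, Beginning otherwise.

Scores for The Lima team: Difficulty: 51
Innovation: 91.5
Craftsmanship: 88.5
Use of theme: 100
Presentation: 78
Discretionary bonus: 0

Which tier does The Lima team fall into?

Weighted total:
  Difficulty 51 × 0.26 = 13.26
  Innovation 91.5 × 0.53 = 48.495
  Craftsmanship 88.5 × 0.05 = 4.425
  Use of theme 100 × 0.05 = 5
  Presentation 78 × 0.11 = 8.58
Sum = 79.76
Discretionary bonus: 79.76 + 0 = 79.76
79.76 is ≥ 67.5 and < 84 → Proficient

Proficient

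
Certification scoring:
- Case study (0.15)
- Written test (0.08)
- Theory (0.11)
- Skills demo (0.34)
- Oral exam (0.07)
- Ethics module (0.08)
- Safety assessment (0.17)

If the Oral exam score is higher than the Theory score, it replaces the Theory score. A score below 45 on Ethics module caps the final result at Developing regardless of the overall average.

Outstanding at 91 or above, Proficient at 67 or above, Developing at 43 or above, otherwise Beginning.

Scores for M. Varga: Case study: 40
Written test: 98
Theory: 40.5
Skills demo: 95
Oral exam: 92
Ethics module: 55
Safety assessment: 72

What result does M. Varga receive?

Proficient

Oral exam (92) > Theory (40.5), so Theory counts as 92.
Ethics module score 55 ≥ 45: minimum met.
Weighted total:
  Case study 40 × 0.15 = 6
  Written test 98 × 0.08 = 7.84
  Theory 92 × 0.11 = 10.12
  Skills demo 95 × 0.34 = 32.3
  Oral exam 92 × 0.07 = 6.44
  Ethics module 55 × 0.08 = 4.4
  Safety assessment 72 × 0.17 = 12.24
Sum = 79.34
79.34 is ≥ 67 and < 91 → Proficient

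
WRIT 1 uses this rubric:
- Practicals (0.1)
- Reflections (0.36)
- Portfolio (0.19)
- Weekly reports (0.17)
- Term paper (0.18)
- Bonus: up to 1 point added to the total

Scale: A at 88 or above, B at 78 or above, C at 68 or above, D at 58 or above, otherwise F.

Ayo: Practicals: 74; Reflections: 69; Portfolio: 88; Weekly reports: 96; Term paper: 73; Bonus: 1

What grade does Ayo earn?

B

Weighted total:
  Practicals 74 × 0.1 = 7.4
  Reflections 69 × 0.36 = 24.84
  Portfolio 88 × 0.19 = 16.72
  Weekly reports 96 × 0.17 = 16.32
  Term paper 73 × 0.18 = 13.14
Sum = 78.42
Bonus: 78.42 + 1 = 79.42
79.42 is ≥ 78 and < 88 → B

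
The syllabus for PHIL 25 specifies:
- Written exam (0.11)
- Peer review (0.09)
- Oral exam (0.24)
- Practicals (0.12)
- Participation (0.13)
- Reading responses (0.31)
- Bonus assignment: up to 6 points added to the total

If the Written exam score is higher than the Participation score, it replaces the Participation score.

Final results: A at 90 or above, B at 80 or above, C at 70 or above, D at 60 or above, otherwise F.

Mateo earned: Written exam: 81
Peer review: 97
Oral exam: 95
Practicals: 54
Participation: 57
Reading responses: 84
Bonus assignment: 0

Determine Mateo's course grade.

B

Written exam (81) > Participation (57), so Participation counts as 81.
Weighted total:
  Written exam 81 × 0.11 = 8.91
  Peer review 97 × 0.09 = 8.73
  Oral exam 95 × 0.24 = 22.8
  Practicals 54 × 0.12 = 6.48
  Participation 81 × 0.13 = 10.53
  Reading responses 84 × 0.31 = 26.04
Sum = 83.49
Bonus assignment: 83.49 + 0 = 83.49
83.49 is ≥ 80 and < 90 → B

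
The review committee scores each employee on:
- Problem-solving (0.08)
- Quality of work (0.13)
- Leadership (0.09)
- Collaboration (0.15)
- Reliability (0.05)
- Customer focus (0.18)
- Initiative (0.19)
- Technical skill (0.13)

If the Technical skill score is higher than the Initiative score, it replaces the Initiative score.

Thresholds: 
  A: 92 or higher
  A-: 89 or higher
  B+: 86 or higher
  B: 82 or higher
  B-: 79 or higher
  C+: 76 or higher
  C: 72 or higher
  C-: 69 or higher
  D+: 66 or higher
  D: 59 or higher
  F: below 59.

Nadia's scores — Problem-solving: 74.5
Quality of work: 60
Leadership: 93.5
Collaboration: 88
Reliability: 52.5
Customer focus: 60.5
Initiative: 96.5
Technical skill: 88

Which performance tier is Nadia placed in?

C+

Technical skill (88) ≤ Initiative (96.5), so Initiative stays at 96.5.
Weighted total:
  Problem-solving 74.5 × 0.08 = 5.96
  Quality of work 60 × 0.13 = 7.8
  Leadership 93.5 × 0.09 = 8.415
  Collaboration 88 × 0.15 = 13.2
  Reliability 52.5 × 0.05 = 2.625
  Customer focus 60.5 × 0.18 = 10.89
  Initiative 96.5 × 0.19 = 18.335
  Technical skill 88 × 0.13 = 11.44
Sum = 78.665
78.665 is ≥ 76 and < 79 → C+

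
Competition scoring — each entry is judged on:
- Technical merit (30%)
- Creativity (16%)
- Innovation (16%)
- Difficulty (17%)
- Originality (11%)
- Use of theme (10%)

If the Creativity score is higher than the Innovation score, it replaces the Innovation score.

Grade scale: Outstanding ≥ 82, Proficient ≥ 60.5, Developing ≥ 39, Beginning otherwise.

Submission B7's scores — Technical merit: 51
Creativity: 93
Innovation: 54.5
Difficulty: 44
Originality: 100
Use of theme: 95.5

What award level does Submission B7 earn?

Proficient

Creativity (93) > Innovation (54.5), so Innovation counts as 93.
Weighted total:
  Technical merit 51 × 0.3 = 15.3
  Creativity 93 × 0.16 = 14.88
  Innovation 93 × 0.16 = 14.88
  Difficulty 44 × 0.17 = 7.48
  Originality 100 × 0.11 = 11
  Use of theme 95.5 × 0.1 = 9.55
Sum = 73.09
73.09 is ≥ 60.5 and < 82 → Proficient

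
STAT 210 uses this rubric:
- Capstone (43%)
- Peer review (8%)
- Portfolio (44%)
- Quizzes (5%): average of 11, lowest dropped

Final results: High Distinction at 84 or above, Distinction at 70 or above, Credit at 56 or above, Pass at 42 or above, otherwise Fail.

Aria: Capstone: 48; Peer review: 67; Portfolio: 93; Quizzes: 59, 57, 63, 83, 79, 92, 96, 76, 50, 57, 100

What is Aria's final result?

Distinction

Quizzes: drop 50 → average of remaining 10 = 762/10 = 76.2
Weighted total:
  Capstone 48 × 0.43 = 20.64
  Peer review 67 × 0.08 = 5.36
  Portfolio 93 × 0.44 = 40.92
  Quizzes 76.2 × 0.05 = 3.81
Sum = 70.73
70.73 is ≥ 70 and < 84 → Distinction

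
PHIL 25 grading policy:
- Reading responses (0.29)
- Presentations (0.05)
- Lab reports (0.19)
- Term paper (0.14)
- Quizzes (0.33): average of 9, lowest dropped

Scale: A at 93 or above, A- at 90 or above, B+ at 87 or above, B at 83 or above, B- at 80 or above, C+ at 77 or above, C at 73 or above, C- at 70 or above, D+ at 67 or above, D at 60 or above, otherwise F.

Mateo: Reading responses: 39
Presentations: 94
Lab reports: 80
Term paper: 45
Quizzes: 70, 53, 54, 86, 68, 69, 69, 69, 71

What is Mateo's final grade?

Quizzes: drop 53 → average of remaining 8 = 556/8 = 69.5
Weighted total:
  Reading responses 39 × 0.29 = 11.31
  Presentations 94 × 0.05 = 4.7
  Lab reports 80 × 0.19 = 15.2
  Term paper 45 × 0.14 = 6.3
  Quizzes 69.5 × 0.33 = 22.935
Sum = 60.445
60.445 is ≥ 60 and < 67 → D

D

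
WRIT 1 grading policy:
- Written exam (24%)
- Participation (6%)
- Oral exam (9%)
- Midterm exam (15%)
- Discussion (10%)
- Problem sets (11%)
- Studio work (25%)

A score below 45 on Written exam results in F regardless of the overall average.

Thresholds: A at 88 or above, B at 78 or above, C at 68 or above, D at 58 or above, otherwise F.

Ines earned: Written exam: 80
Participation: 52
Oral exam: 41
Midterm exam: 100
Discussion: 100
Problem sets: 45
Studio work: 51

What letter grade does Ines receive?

C

Written exam score 80 ≥ 45: minimum met.
Weighted total:
  Written exam 80 × 0.24 = 19.2
  Participation 52 × 0.06 = 3.12
  Oral exam 41 × 0.09 = 3.69
  Midterm exam 100 × 0.15 = 15
  Discussion 100 × 0.1 = 10
  Problem sets 45 × 0.11 = 4.95
  Studio work 51 × 0.25 = 12.75
Sum = 68.71
68.71 is ≥ 68 and < 78 → C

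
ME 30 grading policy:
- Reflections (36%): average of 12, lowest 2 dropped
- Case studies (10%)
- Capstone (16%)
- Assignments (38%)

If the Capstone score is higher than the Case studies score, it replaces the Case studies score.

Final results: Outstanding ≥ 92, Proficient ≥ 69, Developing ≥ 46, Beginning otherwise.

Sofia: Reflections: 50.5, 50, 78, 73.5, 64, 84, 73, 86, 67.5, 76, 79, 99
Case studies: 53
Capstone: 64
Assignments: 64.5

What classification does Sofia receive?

Proficient

Reflections: drop 50, 50.5 → average of remaining 10 = 780/10 = 78
Capstone (64) > Case studies (53), so Case studies counts as 64.
Weighted total:
  Reflections 78 × 0.36 = 28.08
  Case studies 64 × 0.1 = 6.4
  Capstone 64 × 0.16 = 10.24
  Assignments 64.5 × 0.38 = 24.51
Sum = 69.23
69.23 is ≥ 69 and < 92 → Proficient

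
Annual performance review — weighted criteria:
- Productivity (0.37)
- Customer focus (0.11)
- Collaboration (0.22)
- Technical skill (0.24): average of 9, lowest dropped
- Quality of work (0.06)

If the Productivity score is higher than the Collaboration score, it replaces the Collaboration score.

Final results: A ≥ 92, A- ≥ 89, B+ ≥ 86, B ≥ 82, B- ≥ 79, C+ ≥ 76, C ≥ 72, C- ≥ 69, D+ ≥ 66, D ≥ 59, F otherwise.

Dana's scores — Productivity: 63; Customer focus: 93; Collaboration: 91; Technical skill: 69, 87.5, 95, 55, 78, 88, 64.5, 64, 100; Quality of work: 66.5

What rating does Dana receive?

Technical skill: drop 55 → average of remaining 8 = 646/8 = 80.75
Productivity (63) ≤ Collaboration (91), so Collaboration stays at 91.
Weighted total:
  Productivity 63 × 0.37 = 23.31
  Customer focus 93 × 0.11 = 10.23
  Collaboration 91 × 0.22 = 20.02
  Technical skill 80.75 × 0.24 = 19.38
  Quality of work 66.5 × 0.06 = 3.99
Sum = 76.93
76.93 is ≥ 76 and < 79 → C+

C+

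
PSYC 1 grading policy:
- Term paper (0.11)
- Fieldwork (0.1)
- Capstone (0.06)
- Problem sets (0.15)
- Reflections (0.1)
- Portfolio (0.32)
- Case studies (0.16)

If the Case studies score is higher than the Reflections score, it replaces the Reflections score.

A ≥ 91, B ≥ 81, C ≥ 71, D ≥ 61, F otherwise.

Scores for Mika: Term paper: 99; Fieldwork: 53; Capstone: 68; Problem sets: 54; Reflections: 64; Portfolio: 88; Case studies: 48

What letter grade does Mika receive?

Case studies (48) ≤ Reflections (64), so Reflections stays at 64.
Weighted total:
  Term paper 99 × 0.11 = 10.89
  Fieldwork 53 × 0.1 = 5.3
  Capstone 68 × 0.06 = 4.08
  Problem sets 54 × 0.15 = 8.1
  Reflections 64 × 0.1 = 6.4
  Portfolio 88 × 0.32 = 28.16
  Case studies 48 × 0.16 = 7.68
Sum = 70.61
70.61 is ≥ 61 and < 71 → D

D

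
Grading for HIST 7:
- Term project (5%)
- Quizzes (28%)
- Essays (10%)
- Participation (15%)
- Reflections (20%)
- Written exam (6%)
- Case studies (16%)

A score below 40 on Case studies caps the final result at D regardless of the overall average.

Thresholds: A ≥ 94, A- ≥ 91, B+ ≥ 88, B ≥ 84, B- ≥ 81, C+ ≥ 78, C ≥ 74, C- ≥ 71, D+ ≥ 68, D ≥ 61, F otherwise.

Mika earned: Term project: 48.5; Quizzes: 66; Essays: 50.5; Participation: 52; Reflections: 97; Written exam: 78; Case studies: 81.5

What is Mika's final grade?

Case studies score 81.5 ≥ 40: minimum met.
Weighted total:
  Term project 48.5 × 0.05 = 2.425
  Quizzes 66 × 0.28 = 18.48
  Essays 50.5 × 0.1 = 5.05
  Participation 52 × 0.15 = 7.8
  Reflections 97 × 0.2 = 19.4
  Written exam 78 × 0.06 = 4.68
  Case studies 81.5 × 0.16 = 13.04
Sum = 70.875
70.875 is ≥ 68 and < 71 → D+

D+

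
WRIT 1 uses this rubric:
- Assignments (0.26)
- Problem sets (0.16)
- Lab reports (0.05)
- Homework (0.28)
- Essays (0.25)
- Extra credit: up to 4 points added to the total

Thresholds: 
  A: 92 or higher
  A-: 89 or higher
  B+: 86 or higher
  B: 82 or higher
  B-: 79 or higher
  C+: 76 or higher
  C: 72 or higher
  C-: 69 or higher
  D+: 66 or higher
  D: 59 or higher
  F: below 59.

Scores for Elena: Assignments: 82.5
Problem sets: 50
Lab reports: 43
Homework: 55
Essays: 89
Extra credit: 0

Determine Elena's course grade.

C-

Weighted total:
  Assignments 82.5 × 0.26 = 21.45
  Problem sets 50 × 0.16 = 8
  Lab reports 43 × 0.05 = 2.15
  Homework 55 × 0.28 = 15.4
  Essays 89 × 0.25 = 22.25
Sum = 69.25
Extra credit: 69.25 + 0 = 69.25
69.25 is ≥ 69 and < 72 → C-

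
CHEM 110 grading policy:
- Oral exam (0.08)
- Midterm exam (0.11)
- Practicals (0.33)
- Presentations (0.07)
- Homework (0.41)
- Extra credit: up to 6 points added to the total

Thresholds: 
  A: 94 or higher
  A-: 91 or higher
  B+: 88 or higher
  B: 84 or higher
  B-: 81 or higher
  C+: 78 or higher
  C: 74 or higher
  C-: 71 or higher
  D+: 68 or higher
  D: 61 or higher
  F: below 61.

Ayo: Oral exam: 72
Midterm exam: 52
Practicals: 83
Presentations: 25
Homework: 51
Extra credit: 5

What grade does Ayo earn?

Weighted total:
  Oral exam 72 × 0.08 = 5.76
  Midterm exam 52 × 0.11 = 5.72
  Practicals 83 × 0.33 = 27.39
  Presentations 25 × 0.07 = 1.75
  Homework 51 × 0.41 = 20.91
Sum = 61.53
Extra credit: 61.53 + 5 = 66.53
66.53 is ≥ 61 and < 68 → D

D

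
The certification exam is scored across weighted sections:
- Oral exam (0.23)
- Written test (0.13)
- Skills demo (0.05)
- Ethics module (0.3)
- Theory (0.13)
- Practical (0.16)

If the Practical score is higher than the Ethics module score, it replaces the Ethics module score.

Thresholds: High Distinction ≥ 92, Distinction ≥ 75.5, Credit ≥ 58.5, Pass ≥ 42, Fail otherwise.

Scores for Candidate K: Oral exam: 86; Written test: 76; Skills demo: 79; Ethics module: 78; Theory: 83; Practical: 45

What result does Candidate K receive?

Credit

Practical (45) ≤ Ethics module (78), so Ethics module stays at 78.
Weighted total:
  Oral exam 86 × 0.23 = 19.78
  Written test 76 × 0.13 = 9.88
  Skills demo 79 × 0.05 = 3.95
  Ethics module 78 × 0.3 = 23.4
  Theory 83 × 0.13 = 10.79
  Practical 45 × 0.16 = 7.2
Sum = 75
75 is ≥ 58.5 and < 75.5 → Credit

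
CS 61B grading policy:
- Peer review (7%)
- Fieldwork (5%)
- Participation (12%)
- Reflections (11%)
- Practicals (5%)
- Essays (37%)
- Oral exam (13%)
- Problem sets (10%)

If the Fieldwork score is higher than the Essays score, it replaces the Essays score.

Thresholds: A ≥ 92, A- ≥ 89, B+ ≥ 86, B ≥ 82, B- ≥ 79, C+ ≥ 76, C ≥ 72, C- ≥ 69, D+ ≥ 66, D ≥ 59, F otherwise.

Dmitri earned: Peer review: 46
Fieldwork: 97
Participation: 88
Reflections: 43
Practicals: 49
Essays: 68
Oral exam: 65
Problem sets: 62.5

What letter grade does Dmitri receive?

C+

Fieldwork (97) > Essays (68), so Essays counts as 97.
Weighted total:
  Peer review 46 × 0.07 = 3.22
  Fieldwork 97 × 0.05 = 4.85
  Participation 88 × 0.12 = 10.56
  Reflections 43 × 0.11 = 4.73
  Practicals 49 × 0.05 = 2.45
  Essays 97 × 0.37 = 35.89
  Oral exam 65 × 0.13 = 8.45
  Problem sets 62.5 × 0.1 = 6.25
Sum = 76.4
76.4 is ≥ 76 and < 79 → C+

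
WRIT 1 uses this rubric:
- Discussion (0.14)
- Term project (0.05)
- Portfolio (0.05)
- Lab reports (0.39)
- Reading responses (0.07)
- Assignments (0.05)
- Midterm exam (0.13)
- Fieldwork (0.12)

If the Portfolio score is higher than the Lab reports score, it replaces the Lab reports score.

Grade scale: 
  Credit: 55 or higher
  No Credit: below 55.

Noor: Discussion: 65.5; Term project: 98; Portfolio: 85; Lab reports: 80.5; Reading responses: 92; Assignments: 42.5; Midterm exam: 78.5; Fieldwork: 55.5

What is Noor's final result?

Portfolio (85) > Lab reports (80.5), so Lab reports counts as 85.
Weighted total:
  Discussion 65.5 × 0.14 = 9.17
  Term project 98 × 0.05 = 4.9
  Portfolio 85 × 0.05 = 4.25
  Lab reports 85 × 0.39 = 33.15
  Reading responses 92 × 0.07 = 6.44
  Assignments 42.5 × 0.05 = 2.125
  Midterm exam 78.5 × 0.13 = 10.205
  Fieldwork 55.5 × 0.12 = 6.66
Sum = 76.9
76.9 ≥ 55 → Credit

Credit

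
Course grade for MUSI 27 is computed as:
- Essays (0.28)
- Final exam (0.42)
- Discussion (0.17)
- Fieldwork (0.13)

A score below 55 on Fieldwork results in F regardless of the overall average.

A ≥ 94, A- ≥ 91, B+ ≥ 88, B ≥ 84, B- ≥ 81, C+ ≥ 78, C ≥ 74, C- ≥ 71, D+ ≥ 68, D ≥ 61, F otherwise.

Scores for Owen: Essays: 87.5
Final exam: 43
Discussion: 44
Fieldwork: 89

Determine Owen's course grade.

Fieldwork score 89 ≥ 55: minimum met.
Weighted total:
  Essays 87.5 × 0.28 = 24.5
  Final exam 43 × 0.42 = 18.06
  Discussion 44 × 0.17 = 7.48
  Fieldwork 89 × 0.13 = 11.57
Sum = 61.61
61.61 is ≥ 61 and < 68 → D

D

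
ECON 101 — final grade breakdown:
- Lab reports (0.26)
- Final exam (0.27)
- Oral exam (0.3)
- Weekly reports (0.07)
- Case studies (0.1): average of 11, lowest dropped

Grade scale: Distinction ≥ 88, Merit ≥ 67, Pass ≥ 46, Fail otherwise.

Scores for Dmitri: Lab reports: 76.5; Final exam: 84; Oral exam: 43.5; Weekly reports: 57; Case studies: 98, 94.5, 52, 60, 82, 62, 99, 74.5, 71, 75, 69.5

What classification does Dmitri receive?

Merit

Case studies: drop 52 → average of remaining 10 = 785.5/10 = 78.55
Weighted total:
  Lab reports 76.5 × 0.26 = 19.89
  Final exam 84 × 0.27 = 22.68
  Oral exam 43.5 × 0.3 = 13.05
  Weekly reports 57 × 0.07 = 3.99
  Case studies 78.55 × 0.1 = 7.855
Sum = 67.465
67.465 is ≥ 67 and < 88 → Merit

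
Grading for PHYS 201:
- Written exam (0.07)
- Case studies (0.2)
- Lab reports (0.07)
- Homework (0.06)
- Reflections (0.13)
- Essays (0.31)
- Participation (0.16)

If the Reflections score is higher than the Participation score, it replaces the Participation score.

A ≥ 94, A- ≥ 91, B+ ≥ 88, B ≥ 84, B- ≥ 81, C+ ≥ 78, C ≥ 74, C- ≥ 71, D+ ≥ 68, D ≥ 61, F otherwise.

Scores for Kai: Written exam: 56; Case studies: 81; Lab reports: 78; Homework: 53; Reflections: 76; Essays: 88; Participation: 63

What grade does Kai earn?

Reflections (76) > Participation (63), so Participation counts as 76.
Weighted total:
  Written exam 56 × 0.07 = 3.92
  Case studies 81 × 0.2 = 16.2
  Lab reports 78 × 0.07 = 5.46
  Homework 53 × 0.06 = 3.18
  Reflections 76 × 0.13 = 9.88
  Essays 88 × 0.31 = 27.28
  Participation 76 × 0.16 = 12.16
Sum = 78.08
78.08 is ≥ 78 and < 81 → C+

C+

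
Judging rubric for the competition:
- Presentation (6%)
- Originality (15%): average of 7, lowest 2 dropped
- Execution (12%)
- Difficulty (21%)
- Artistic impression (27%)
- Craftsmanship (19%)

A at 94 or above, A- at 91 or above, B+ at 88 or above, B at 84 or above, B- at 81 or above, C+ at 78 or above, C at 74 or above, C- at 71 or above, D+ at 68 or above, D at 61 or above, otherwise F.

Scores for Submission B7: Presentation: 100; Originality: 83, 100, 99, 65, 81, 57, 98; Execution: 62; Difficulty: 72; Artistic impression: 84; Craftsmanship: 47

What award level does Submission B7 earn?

Originality: drop 57, 65 → average of remaining 5 = 461/5 = 92.2
Weighted total:
  Presentation 100 × 0.06 = 6
  Originality 92.2 × 0.15 = 13.83
  Execution 62 × 0.12 = 7.44
  Difficulty 72 × 0.21 = 15.12
  Artistic impression 84 × 0.27 = 22.68
  Craftsmanship 47 × 0.19 = 8.93
Sum = 74
74 is ≥ 74 and < 78 → C

C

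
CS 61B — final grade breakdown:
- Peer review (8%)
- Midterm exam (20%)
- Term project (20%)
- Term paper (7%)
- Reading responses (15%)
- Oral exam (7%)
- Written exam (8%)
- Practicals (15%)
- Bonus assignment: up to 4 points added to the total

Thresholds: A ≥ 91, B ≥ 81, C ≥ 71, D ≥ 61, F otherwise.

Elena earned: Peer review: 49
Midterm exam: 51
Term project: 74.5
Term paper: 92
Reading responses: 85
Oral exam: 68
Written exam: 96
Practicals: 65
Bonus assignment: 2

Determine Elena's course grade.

C

Weighted total:
  Peer review 49 × 0.08 = 3.92
  Midterm exam 51 × 0.2 = 10.2
  Term project 74.5 × 0.2 = 14.9
  Term paper 92 × 0.07 = 6.44
  Reading responses 85 × 0.15 = 12.75
  Oral exam 68 × 0.07 = 4.76
  Written exam 96 × 0.08 = 7.68
  Practicals 65 × 0.15 = 9.75
Sum = 70.4
Bonus assignment: 70.4 + 2 = 72.4
72.4 is ≥ 71 and < 81 → C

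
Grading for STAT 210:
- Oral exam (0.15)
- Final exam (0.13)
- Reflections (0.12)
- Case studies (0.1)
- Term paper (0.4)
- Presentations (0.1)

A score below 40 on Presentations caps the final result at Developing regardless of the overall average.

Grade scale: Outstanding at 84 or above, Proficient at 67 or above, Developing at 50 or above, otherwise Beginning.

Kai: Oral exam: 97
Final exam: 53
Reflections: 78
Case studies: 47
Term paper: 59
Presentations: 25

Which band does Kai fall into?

Developing

Presentations score 25 < 40: minimum not met.
Weighted total:
  Oral exam 97 × 0.15 = 14.55
  Final exam 53 × 0.13 = 6.89
  Reflections 78 × 0.12 = 9.36
  Case studies 47 × 0.1 = 4.7
  Term paper 59 × 0.4 = 23.6
  Presentations 25 × 0.1 = 2.5
Sum = 61.6
61.6 would be Developing; cap at Developing applies → Developing.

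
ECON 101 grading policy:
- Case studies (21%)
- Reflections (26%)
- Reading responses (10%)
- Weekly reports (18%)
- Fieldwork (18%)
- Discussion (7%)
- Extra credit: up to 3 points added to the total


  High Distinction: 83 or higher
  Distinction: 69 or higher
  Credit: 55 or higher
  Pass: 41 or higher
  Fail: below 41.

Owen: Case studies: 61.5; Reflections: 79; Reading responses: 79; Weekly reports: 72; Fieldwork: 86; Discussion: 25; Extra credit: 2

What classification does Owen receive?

Weighted total:
  Case studies 61.5 × 0.21 = 12.915
  Reflections 79 × 0.26 = 20.54
  Reading responses 79 × 0.1 = 7.9
  Weekly reports 72 × 0.18 = 12.96
  Fieldwork 86 × 0.18 = 15.48
  Discussion 25 × 0.07 = 1.75
Sum = 71.545
Extra credit: 71.545 + 2 = 73.545
73.545 is ≥ 69 and < 83 → Distinction

Distinction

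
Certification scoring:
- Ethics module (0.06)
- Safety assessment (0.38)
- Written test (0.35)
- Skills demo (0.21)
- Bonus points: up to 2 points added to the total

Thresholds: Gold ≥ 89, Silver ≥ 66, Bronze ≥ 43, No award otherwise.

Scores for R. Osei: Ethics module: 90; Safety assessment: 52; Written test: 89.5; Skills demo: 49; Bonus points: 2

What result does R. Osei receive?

Silver

Weighted total:
  Ethics module 90 × 0.06 = 5.4
  Safety assessment 52 × 0.38 = 19.76
  Written test 89.5 × 0.35 = 31.325
  Skills demo 49 × 0.21 = 10.29
Sum = 66.775
Bonus points: 66.775 + 2 = 68.775
68.775 is ≥ 66 and < 89 → Silver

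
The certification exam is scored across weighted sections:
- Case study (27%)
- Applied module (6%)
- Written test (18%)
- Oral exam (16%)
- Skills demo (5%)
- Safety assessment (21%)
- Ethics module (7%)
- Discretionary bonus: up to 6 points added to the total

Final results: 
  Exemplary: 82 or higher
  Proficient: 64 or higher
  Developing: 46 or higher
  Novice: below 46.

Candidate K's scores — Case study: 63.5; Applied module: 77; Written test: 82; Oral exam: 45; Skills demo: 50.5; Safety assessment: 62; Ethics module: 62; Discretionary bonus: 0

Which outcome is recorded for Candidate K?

Developing

Weighted total:
  Case study 63.5 × 0.27 = 17.145
  Applied module 77 × 0.06 = 4.62
  Written test 82 × 0.18 = 14.76
  Oral exam 45 × 0.16 = 7.2
  Skills demo 50.5 × 0.05 = 2.525
  Safety assessment 62 × 0.21 = 13.02
  Ethics module 62 × 0.07 = 4.34
Sum = 63.61
Discretionary bonus: 63.61 + 0 = 63.61
63.61 is ≥ 46 and < 64 → Developing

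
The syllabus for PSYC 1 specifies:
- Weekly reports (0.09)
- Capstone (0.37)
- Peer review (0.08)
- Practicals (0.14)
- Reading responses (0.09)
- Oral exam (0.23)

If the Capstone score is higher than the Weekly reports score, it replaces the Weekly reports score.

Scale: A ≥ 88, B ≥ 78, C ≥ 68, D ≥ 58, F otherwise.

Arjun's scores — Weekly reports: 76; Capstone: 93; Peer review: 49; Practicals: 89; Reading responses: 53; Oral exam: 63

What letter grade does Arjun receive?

Capstone (93) > Weekly reports (76), so Weekly reports counts as 93.
Weighted total:
  Weekly reports 93 × 0.09 = 8.37
  Capstone 93 × 0.37 = 34.41
  Peer review 49 × 0.08 = 3.92
  Practicals 89 × 0.14 = 12.46
  Reading responses 53 × 0.09 = 4.77
  Oral exam 63 × 0.23 = 14.49
Sum = 78.42
78.42 is ≥ 78 and < 88 → B

B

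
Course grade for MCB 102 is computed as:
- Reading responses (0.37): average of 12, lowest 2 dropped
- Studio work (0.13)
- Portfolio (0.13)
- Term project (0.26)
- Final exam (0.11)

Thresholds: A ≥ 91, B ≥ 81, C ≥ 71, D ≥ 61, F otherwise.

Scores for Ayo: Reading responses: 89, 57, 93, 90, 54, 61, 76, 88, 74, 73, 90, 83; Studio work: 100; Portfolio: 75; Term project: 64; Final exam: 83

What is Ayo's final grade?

Reading responses: drop 54, 57 → average of remaining 10 = 817/10 = 81.7
Weighted total:
  Reading responses 81.7 × 0.37 = 30.229
  Studio work 100 × 0.13 = 13
  Portfolio 75 × 0.13 = 9.75
  Term project 64 × 0.26 = 16.64
  Final exam 83 × 0.11 = 9.13
Sum = 78.749
78.749 is ≥ 71 and < 81 → C

C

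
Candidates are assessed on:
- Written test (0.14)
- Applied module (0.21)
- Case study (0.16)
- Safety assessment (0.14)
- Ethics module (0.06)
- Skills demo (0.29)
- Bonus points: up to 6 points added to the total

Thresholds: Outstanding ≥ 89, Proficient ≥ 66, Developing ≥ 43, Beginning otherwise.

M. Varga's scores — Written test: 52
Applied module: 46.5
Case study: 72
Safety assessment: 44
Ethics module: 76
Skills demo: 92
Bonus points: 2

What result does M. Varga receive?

Weighted total:
  Written test 52 × 0.14 = 7.28
  Applied module 46.5 × 0.21 = 9.765
  Case study 72 × 0.16 = 11.52
  Safety assessment 44 × 0.14 = 6.16
  Ethics module 76 × 0.06 = 4.56
  Skills demo 92 × 0.29 = 26.68
Sum = 65.965
Bonus points: 65.965 + 2 = 67.965
67.965 is ≥ 66 and < 89 → Proficient

Proficient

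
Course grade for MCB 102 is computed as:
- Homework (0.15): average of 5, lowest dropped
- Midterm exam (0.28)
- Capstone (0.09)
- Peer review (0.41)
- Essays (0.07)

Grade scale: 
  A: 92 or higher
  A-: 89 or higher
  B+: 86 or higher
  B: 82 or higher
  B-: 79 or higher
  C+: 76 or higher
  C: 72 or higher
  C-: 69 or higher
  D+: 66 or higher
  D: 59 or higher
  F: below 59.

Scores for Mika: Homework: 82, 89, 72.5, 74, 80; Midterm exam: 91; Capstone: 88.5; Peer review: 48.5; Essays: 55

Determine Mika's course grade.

C-

Homework: drop 72.5 → average of remaining 4 = 325/4 = 81.25
Weighted total:
  Homework 81.25 × 0.15 = 12.1875
  Midterm exam 91 × 0.28 = 25.48
  Capstone 88.5 × 0.09 = 7.965
  Peer review 48.5 × 0.41 = 19.885
  Essays 55 × 0.07 = 3.85
Sum = 69.3675
69.3675 is ≥ 69 and < 72 → C-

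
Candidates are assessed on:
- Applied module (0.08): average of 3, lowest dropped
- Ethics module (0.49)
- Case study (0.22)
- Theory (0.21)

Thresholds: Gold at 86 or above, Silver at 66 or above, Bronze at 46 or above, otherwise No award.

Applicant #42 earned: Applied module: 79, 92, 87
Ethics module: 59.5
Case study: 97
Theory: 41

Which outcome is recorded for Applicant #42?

Silver

Applied module: drop 79 → average of remaining 2 = 179/2 = 89.5
Weighted total:
  Applied module 89.5 × 0.08 = 7.16
  Ethics module 59.5 × 0.49 = 29.155
  Case study 97 × 0.22 = 21.34
  Theory 41 × 0.21 = 8.61
Sum = 66.265
66.265 is ≥ 66 and < 86 → Silver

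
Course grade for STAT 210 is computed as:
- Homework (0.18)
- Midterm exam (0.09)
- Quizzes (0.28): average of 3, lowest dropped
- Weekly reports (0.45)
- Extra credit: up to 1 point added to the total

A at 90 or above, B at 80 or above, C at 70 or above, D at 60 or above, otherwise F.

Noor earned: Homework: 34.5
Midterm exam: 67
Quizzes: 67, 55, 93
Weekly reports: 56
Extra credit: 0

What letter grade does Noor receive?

F

Quizzes: drop 55 → average of remaining 2 = 160/2 = 80
Weighted total:
  Homework 34.5 × 0.18 = 6.21
  Midterm exam 67 × 0.09 = 6.03
  Quizzes 80 × 0.28 = 22.4
  Weekly reports 56 × 0.45 = 25.2
Sum = 59.84
Extra credit: 59.84 + 0 = 59.84
59.84 < 60 → F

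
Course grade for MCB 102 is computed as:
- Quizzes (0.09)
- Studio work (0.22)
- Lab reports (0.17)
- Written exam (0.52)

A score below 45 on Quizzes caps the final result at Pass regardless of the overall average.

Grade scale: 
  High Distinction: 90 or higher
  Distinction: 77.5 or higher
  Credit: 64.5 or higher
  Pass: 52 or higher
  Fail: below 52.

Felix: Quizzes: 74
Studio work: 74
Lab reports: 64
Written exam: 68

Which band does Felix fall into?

Credit

Quizzes score 74 ≥ 45: minimum met.
Weighted total:
  Quizzes 74 × 0.09 = 6.66
  Studio work 74 × 0.22 = 16.28
  Lab reports 64 × 0.17 = 10.88
  Written exam 68 × 0.52 = 35.36
Sum = 69.18
69.18 is ≥ 64.5 and < 77.5 → Credit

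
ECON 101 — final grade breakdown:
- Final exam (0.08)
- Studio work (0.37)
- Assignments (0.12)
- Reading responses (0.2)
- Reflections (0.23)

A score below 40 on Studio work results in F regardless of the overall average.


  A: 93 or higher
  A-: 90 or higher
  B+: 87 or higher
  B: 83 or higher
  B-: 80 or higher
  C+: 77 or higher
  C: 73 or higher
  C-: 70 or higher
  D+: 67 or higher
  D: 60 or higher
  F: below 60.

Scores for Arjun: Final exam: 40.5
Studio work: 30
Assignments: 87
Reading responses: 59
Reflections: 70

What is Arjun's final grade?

Studio work score 30 < 40: minimum not met.
Weighted total:
  Final exam 40.5 × 0.08 = 3.24
  Studio work 30 × 0.37 = 11.1
  Assignments 87 × 0.12 = 10.44
  Reading responses 59 × 0.2 = 11.8
  Reflections 70 × 0.23 = 16.1
Sum = 52.68
Because the Studio work minimum was not met, the result is F.

F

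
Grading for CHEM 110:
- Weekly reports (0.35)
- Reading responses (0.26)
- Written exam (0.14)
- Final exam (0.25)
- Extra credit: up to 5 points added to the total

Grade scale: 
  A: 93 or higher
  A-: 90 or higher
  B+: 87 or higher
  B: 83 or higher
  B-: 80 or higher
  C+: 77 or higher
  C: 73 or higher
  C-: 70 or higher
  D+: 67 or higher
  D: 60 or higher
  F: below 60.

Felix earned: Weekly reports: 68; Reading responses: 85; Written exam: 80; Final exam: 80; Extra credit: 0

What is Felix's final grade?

Weighted total:
  Weekly reports 68 × 0.35 = 23.8
  Reading responses 85 × 0.26 = 22.1
  Written exam 80 × 0.14 = 11.2
  Final exam 80 × 0.25 = 20
Sum = 77.1
Extra credit: 77.1 + 0 = 77.1
77.1 is ≥ 77 and < 80 → C+

C+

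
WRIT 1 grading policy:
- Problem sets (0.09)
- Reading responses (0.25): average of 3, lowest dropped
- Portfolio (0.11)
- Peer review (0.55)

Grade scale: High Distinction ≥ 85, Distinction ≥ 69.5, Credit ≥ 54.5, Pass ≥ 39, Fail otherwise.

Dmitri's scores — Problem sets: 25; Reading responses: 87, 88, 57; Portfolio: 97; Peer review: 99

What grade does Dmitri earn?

Reading responses: drop 57 → average of remaining 2 = 175/2 = 87.5
Weighted total:
  Problem sets 25 × 0.09 = 2.25
  Reading responses 87.5 × 0.25 = 21.875
  Portfolio 97 × 0.11 = 10.67
  Peer review 99 × 0.55 = 54.45
Sum = 89.245
89.245 ≥ 85 → High Distinction

High Distinction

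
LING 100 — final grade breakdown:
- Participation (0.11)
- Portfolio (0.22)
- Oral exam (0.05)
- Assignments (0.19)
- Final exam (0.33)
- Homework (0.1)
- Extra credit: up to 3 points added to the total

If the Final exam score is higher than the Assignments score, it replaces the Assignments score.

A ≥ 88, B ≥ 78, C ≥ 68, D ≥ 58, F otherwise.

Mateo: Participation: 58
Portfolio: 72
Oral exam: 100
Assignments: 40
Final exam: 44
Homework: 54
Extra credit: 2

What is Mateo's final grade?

F

Final exam (44) > Assignments (40), so Assignments counts as 44.
Weighted total:
  Participation 58 × 0.11 = 6.38
  Portfolio 72 × 0.22 = 15.84
  Oral exam 100 × 0.05 = 5
  Assignments 44 × 0.19 = 8.36
  Final exam 44 × 0.33 = 14.52
  Homework 54 × 0.1 = 5.4
Sum = 55.5
Extra credit: 55.5 + 2 = 57.5
57.5 < 58 → F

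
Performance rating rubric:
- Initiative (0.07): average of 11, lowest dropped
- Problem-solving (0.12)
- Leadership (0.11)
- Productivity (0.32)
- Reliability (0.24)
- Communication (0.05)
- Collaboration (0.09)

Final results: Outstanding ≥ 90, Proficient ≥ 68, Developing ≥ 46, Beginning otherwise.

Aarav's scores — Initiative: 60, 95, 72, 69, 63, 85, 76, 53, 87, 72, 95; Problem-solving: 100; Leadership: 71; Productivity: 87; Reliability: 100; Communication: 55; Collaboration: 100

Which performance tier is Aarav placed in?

Proficient

Initiative: drop 53 → average of remaining 10 = 774/10 = 77.4
Weighted total:
  Initiative 77.4 × 0.07 = 5.418
  Problem-solving 100 × 0.12 = 12
  Leadership 71 × 0.11 = 7.81
  Productivity 87 × 0.32 = 27.84
  Reliability 100 × 0.24 = 24
  Communication 55 × 0.05 = 2.75
  Collaboration 100 × 0.09 = 9
Sum = 88.818
88.818 is ≥ 68 and < 90 → Proficient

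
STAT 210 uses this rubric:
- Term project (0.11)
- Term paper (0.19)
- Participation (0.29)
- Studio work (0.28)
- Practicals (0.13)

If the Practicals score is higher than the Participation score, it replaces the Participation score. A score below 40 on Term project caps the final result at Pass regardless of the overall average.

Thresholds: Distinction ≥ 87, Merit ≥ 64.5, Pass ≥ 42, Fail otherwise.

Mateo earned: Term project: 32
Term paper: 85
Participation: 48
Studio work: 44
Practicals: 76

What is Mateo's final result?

Pass

Practicals (76) > Participation (48), so Participation counts as 76.
Term project score 32 < 40: minimum not met.
Weighted total:
  Term project 32 × 0.11 = 3.52
  Term paper 85 × 0.19 = 16.15
  Participation 76 × 0.29 = 22.04
  Studio work 44 × 0.28 = 12.32
  Practicals 76 × 0.13 = 9.88
Sum = 63.91
63.91 would be Pass; cap at Pass applies → Pass.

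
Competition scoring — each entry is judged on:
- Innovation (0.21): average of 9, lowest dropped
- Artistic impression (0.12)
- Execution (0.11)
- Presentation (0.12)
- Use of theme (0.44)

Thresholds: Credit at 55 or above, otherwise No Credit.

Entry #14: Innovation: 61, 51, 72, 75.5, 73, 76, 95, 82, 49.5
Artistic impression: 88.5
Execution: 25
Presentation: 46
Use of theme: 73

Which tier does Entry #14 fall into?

Innovation: drop 49.5 → average of remaining 8 = 585.5/8 = 73.1875
Weighted total:
  Innovation 73.1875 × 0.21 = 15.369375
  Artistic impression 88.5 × 0.12 = 10.62
  Execution 25 × 0.11 = 2.75
  Presentation 46 × 0.12 = 5.52
  Use of theme 73 × 0.44 = 32.12
Sum = 66.379375
66.379375 ≥ 55 → Credit

Credit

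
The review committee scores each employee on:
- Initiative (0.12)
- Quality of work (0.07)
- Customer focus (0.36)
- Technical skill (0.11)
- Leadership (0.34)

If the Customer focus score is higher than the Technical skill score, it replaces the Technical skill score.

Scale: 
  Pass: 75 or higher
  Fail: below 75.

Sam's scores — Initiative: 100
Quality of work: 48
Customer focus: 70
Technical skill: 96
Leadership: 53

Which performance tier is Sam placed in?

Fail

Customer focus (70) ≤ Technical skill (96), so Technical skill stays at 96.
Weighted total:
  Initiative 100 × 0.12 = 12
  Quality of work 48 × 0.07 = 3.36
  Customer focus 70 × 0.36 = 25.2
  Technical skill 96 × 0.11 = 10.56
  Leadership 53 × 0.34 = 18.02
Sum = 69.14
69.14 < 75 → Fail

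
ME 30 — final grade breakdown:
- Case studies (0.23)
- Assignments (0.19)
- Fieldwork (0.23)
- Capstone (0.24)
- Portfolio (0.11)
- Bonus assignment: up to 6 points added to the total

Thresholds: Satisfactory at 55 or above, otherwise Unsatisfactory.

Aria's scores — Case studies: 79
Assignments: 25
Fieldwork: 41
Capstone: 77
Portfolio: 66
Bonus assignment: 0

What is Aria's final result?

Satisfactory

Weighted total:
  Case studies 79 × 0.23 = 18.17
  Assignments 25 × 0.19 = 4.75
  Fieldwork 41 × 0.23 = 9.43
  Capstone 77 × 0.24 = 18.48
  Portfolio 66 × 0.11 = 7.26
Sum = 58.09
Bonus assignment: 58.09 + 0 = 58.09
58.09 ≥ 55 → Satisfactory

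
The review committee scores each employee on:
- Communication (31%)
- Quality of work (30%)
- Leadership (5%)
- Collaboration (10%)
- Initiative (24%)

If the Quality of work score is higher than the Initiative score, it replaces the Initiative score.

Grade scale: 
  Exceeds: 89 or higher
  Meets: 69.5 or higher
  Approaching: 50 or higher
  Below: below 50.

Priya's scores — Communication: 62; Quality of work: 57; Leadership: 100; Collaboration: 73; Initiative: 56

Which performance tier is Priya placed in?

Approaching

Quality of work (57) > Initiative (56), so Initiative counts as 57.
Weighted total:
  Communication 62 × 0.31 = 19.22
  Quality of work 57 × 0.3 = 17.1
  Leadership 100 × 0.05 = 5
  Collaboration 73 × 0.1 = 7.3
  Initiative 57 × 0.24 = 13.68
Sum = 62.3
62.3 is ≥ 50 and < 69.5 → Approaching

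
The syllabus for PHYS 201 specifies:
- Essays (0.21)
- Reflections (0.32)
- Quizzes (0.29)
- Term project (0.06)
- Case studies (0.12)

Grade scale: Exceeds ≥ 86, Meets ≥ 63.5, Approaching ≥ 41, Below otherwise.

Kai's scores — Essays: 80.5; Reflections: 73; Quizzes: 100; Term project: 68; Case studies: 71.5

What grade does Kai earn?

Weighted total:
  Essays 80.5 × 0.21 = 16.905
  Reflections 73 × 0.32 = 23.36
  Quizzes 100 × 0.29 = 29
  Term project 68 × 0.06 = 4.08
  Case studies 71.5 × 0.12 = 8.58
Sum = 81.925
81.925 is ≥ 63.5 and < 86 → Meets

Meets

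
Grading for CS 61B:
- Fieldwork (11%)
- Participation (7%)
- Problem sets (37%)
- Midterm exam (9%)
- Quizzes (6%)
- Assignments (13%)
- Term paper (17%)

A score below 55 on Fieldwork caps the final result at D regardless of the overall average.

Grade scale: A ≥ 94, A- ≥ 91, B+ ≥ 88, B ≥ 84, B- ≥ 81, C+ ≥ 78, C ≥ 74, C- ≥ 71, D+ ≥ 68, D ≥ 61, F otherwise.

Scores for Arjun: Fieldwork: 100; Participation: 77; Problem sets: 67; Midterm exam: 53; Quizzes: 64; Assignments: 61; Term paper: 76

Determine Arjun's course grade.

D+

Fieldwork score 100 ≥ 55: minimum met.
Weighted total:
  Fieldwork 100 × 0.11 = 11
  Participation 77 × 0.07 = 5.39
  Problem sets 67 × 0.37 = 24.79
  Midterm exam 53 × 0.09 = 4.77
  Quizzes 64 × 0.06 = 3.84
  Assignments 61 × 0.13 = 7.93
  Term paper 76 × 0.17 = 12.92
Sum = 70.64
70.64 is ≥ 68 and < 71 → D+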